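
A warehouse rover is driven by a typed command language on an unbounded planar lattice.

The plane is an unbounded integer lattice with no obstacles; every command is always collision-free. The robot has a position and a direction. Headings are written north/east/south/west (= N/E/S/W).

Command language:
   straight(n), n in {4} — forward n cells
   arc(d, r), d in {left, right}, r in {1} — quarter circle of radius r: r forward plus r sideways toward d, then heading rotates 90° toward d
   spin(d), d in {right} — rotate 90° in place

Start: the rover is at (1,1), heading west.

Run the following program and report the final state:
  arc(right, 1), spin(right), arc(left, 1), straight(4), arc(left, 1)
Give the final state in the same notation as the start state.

at (0,8), heading west

from: at (1,1), heading west
1. arc(right, 1) → at (0,2), heading north
2. spin(right) → at (0,2), heading east
3. arc(left, 1) → at (1,3), heading north
4. straight(4) → at (1,7), heading north
5. arc(left, 1) → at (0,8), heading west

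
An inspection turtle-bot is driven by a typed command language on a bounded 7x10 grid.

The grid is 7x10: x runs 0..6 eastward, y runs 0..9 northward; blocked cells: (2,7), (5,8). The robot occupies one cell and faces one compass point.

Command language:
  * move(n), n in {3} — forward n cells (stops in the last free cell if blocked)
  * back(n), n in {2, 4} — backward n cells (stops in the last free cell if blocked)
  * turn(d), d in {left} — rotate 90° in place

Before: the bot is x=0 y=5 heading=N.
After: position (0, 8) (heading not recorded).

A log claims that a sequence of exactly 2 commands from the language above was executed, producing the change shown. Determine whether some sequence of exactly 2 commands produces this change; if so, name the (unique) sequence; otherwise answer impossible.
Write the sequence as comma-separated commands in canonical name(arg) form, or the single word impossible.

key: order matters: swapping move(3) and turn(left) lands elsewhere
begin: x=0 y=5 heading=N
t=1 move(3) ⇒ x=0 y=8 heading=N
t=2 turn(left) ⇒ x=0 y=8 heading=W
all 16 alternatives checked — unique.

move(3), turn(left)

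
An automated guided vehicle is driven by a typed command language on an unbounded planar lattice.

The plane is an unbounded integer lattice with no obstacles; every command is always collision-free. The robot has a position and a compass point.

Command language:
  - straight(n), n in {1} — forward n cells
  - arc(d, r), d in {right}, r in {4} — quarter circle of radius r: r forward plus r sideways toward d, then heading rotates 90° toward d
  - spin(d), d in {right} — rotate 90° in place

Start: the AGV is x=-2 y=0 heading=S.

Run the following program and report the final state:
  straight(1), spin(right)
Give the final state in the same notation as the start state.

start: x=-2 y=0 heading=S
[1] after straight(1): x=-2 y=-1 heading=S
[2] after spin(right): x=-2 y=-1 heading=W

x=-2 y=-1 heading=W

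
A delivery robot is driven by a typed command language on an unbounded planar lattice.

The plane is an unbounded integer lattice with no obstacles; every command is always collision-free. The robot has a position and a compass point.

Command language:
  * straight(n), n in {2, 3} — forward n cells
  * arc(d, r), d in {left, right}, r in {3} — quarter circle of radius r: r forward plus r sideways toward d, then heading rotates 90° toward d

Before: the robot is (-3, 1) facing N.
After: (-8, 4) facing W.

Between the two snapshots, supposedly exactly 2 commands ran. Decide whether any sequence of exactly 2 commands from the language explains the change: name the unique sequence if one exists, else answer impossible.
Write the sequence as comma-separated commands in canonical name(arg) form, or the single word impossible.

arc(left, 3), straight(2)

key: position moved to (-8,4) AND the heading swung to W — translation plus rotation needed
t0: (-3, 1) facing N
1. arc(left, 3) → (-6, 4) facing W
2. straight(2) → (-8, 4) facing W
uniquely the one of 16 2-step routes that fits.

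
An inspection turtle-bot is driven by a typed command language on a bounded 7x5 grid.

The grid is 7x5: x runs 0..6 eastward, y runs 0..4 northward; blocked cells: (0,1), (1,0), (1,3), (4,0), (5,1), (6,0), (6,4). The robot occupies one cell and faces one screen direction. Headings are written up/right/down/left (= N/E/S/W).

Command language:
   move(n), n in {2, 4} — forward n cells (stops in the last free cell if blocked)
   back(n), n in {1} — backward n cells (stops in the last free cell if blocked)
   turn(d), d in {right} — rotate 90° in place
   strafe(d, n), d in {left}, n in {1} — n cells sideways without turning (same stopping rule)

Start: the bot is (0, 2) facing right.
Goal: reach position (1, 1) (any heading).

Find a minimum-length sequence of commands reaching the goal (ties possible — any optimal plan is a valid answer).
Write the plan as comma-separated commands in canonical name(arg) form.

from: (0, 2) facing right
[1] after turn(right): (0, 2) facing down
[2] after strafe(left, 1): (1, 2) facing down
[3] after move(2): (1, 1) facing down
shorter routes all fall short; 3 is best.

turn(right), strafe(left, 1), move(2)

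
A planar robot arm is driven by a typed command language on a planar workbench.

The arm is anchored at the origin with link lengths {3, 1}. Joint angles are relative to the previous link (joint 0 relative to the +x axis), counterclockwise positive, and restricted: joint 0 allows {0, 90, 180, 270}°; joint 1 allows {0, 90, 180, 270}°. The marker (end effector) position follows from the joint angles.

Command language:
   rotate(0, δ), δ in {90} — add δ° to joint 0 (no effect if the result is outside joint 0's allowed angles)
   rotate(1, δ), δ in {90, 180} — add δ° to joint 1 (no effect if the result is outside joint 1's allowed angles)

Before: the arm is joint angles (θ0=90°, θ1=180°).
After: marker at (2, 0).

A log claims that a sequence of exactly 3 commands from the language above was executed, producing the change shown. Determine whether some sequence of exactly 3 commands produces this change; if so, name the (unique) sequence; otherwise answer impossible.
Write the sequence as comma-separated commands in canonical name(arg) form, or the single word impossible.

rotate(0, 90), rotate(0, 90), rotate(0, 90)

initial: joint angles (θ0=90°, θ1=180°)
t=1 rotate(0, 90) ⇒ joint angles (θ0=180°, θ1=180°)
t=2 rotate(0, 90) ⇒ joint angles (θ0=270°, θ1=180°)
t=3 rotate(0, 90) ⇒ joint angles (θ0=0°, θ1=180°)
uniquely the one of 27 3-step routes that fits.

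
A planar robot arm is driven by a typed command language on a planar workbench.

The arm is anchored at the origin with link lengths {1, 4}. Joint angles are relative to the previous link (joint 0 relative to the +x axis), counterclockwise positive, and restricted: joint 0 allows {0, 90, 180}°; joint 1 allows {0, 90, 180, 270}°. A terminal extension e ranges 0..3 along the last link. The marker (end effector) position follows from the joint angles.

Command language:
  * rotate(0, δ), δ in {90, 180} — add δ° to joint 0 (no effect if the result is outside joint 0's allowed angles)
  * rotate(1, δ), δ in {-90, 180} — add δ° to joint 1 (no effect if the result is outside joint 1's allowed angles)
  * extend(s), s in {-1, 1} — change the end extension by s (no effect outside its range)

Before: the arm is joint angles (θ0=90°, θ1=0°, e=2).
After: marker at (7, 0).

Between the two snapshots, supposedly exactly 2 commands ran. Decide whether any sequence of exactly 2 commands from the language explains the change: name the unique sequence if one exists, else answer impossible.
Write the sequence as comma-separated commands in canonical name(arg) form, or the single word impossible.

key: running rotate(0, 180) before rotate(0, 90) would end elsewhere — order is forced
begin: joint angles (θ0=90°, θ1=0°, e=2)
1. rotate(0, 90) → joint angles (θ0=180°, θ1=0°, e=2)
2. rotate(0, 180) → joint angles (θ0=0°, θ1=0°, e=2)
no rival 2-sequence matches.

rotate(0, 90), rotate(0, 180)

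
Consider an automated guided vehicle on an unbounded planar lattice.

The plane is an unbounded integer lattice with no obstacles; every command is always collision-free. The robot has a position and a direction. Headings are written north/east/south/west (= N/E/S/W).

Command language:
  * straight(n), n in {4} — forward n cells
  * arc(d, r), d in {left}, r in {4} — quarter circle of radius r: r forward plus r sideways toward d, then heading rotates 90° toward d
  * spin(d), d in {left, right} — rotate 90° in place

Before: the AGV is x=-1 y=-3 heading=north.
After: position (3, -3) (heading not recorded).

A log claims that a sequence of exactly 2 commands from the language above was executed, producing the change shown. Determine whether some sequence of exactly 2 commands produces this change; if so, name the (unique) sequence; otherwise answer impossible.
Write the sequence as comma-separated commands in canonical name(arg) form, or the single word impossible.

key: running straight(4) before spin(right) would end elsewhere — order is forced
t0: x=-1 y=-3 heading=north
t=1 spin(right) ⇒ x=-1 y=-3 heading=east
t=2 straight(4) ⇒ x=3 y=-3 heading=east
no rival 2-sequence matches.

spin(right), straight(4)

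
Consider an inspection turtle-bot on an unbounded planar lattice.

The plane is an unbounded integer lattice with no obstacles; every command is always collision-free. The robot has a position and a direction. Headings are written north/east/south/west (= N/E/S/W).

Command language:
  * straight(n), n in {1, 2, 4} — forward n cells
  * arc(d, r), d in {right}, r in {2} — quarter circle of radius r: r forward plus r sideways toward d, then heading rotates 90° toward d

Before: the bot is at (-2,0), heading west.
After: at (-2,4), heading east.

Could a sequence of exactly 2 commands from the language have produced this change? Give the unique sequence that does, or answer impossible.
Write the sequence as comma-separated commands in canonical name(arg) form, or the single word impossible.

arc(right, 2), arc(right, 2)

key: position moved to (-2,4) AND the heading swung to E — translation plus rotation needed
t0: at (-2,0), heading west
t=1 arc(right, 2) ⇒ at (-4,2), heading north
t=2 arc(right, 2) ⇒ at (-2,4), heading east
all 16 alternatives checked — unique.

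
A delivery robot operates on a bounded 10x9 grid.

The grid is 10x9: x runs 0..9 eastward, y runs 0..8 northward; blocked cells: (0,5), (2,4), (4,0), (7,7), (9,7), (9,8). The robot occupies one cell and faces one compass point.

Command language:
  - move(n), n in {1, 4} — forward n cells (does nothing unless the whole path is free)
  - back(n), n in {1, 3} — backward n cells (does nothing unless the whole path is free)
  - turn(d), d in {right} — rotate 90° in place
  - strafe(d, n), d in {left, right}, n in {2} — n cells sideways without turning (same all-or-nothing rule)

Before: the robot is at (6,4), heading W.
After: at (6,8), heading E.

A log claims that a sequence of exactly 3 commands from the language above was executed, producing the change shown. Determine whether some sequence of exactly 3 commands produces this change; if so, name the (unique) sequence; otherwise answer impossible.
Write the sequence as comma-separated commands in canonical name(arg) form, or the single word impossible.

key: position moved to (6,8) AND the heading swung to E — translation plus rotation needed
from: at (6,4), heading W
t=1 turn(right) ⇒ at (6,4), heading N
t=2 move(4) ⇒ at (6,8), heading N
t=3 turn(right) ⇒ at (6,8), heading E
no other 3-command option fits: unique.

turn(right), move(4), turn(right)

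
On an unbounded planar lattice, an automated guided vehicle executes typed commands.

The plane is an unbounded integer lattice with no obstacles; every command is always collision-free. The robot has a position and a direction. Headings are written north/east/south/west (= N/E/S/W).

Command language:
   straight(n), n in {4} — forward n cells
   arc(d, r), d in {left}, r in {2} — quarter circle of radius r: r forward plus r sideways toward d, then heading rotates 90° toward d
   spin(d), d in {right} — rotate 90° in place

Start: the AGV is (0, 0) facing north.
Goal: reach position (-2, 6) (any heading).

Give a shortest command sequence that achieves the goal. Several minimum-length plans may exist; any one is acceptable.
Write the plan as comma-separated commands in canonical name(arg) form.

straight(4), arc(left, 2)

t0: (0, 0) facing north
1. straight(4) → (0, 4) facing north
2. arc(left, 2) → (-2, 6) facing west
minimal: 2 command(s), checked below 2.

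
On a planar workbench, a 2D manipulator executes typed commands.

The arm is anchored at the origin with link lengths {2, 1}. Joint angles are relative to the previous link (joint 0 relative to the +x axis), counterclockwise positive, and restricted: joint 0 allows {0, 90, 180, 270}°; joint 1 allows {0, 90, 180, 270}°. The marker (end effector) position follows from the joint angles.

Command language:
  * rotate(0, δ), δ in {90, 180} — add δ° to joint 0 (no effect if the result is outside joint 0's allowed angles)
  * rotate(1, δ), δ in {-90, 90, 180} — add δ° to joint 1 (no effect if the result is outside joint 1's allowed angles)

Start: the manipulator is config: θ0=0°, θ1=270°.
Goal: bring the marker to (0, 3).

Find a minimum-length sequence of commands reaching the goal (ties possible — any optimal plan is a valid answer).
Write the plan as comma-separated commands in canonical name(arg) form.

begin: config: θ0=0°, θ1=270°
t=1 rotate(0, 90) ⇒ config: θ0=90°, θ1=270°
t=2 rotate(1, 90) ⇒ config: θ0=90°, θ1=0°
shorter routes all fall short; 2 is best.

rotate(0, 90), rotate(1, 90)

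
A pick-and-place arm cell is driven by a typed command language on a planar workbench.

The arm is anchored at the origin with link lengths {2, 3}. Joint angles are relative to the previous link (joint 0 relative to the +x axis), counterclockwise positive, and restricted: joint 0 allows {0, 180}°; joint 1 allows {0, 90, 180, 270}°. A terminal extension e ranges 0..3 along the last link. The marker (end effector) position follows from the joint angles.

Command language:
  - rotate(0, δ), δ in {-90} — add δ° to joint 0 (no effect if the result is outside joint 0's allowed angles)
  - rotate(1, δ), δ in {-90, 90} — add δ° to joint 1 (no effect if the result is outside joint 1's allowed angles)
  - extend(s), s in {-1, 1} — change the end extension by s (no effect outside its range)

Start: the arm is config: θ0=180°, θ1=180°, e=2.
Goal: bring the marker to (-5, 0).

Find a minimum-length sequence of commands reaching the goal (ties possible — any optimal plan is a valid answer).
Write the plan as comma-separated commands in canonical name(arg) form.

rotate(1, 90), rotate(1, 90), extend(-1), extend(-1)

initial: config: θ0=180°, θ1=180°, e=2
t=1 rotate(1, 90) ⇒ config: θ0=180°, θ1=270°, e=2
t=2 rotate(1, 90) ⇒ config: θ0=180°, θ1=0°, e=2
t=3 extend(-1) ⇒ config: θ0=180°, θ1=0°, e=1
t=4 extend(-1) ⇒ config: θ0=180°, θ1=0°, e=0
nothing shorter than 4 reaches the goal.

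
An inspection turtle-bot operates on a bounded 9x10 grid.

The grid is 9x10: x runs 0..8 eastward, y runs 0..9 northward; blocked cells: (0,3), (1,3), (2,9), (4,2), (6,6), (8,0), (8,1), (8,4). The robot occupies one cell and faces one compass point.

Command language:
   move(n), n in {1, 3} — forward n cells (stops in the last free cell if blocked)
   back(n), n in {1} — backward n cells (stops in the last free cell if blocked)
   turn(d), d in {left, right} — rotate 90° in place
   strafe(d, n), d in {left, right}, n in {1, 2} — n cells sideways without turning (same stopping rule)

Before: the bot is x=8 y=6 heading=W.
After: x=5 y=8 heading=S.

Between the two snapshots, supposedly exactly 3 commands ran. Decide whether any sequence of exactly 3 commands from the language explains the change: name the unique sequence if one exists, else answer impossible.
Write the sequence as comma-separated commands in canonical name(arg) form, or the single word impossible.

key: order matters: swapping strafe(right, 2) and turn(left) lands elsewhere
from: x=8 y=6 heading=W
1. strafe(right, 2) → x=8 y=8 heading=W
2. move(3) → x=5 y=8 heading=W
3. turn(left) → x=5 y=8 heading=S
uniquely the one of 729 3-step routes that fits.

strafe(right, 2), move(3), turn(left)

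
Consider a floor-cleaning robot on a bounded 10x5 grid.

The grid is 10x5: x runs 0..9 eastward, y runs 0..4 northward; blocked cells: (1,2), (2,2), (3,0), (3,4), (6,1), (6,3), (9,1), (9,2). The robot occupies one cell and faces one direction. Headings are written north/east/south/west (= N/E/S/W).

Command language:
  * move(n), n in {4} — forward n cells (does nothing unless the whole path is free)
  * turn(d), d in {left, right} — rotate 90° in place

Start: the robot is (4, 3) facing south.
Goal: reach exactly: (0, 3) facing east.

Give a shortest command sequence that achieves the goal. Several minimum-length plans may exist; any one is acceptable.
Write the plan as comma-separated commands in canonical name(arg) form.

turn(right), move(4), turn(right), turn(right)

start: (4, 3) facing south
[1] after turn(right): (4, 3) facing west
[2] after move(4): (0, 3) facing west
[3] after turn(right): (0, 3) facing north
[4] after turn(right): (0, 3) facing east
shorter routes all fall short; 4 is best.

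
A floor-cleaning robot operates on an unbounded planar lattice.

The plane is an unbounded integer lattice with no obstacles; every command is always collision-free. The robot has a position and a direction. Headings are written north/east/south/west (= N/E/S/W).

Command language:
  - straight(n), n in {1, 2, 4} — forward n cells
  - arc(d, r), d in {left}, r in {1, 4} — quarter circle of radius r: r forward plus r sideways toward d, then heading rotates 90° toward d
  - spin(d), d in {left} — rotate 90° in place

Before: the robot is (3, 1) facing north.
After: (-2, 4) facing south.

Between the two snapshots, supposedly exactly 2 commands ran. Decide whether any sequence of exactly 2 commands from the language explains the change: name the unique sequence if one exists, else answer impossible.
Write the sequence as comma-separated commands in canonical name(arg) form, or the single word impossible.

key: order matters: swapping arc(left, 4) and arc(left, 1) lands elsewhere
t0: (3, 1) facing north
step 1 (arc(left, 4)): (-1, 5) facing west
step 2 (arc(left, 1)): (-2, 4) facing south
uniquely the one of 36 2-step routes that fits.

arc(left, 4), arc(left, 1)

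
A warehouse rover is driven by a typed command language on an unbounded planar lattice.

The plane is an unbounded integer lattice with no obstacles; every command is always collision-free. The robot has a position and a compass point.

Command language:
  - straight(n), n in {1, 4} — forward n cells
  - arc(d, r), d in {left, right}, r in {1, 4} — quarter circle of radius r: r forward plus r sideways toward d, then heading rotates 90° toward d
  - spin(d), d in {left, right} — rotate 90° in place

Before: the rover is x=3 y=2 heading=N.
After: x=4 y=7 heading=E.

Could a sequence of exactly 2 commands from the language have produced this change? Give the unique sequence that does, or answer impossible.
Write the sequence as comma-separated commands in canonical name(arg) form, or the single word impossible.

key: cell and facing (now E) both changed — the 2 commands mix motion and turning
start: x=3 y=2 heading=N
step 1 (straight(4)): x=3 y=6 heading=N
step 2 (arc(right, 1)): x=4 y=7 heading=E
no other 2-command option fits: unique.

straight(4), arc(right, 1)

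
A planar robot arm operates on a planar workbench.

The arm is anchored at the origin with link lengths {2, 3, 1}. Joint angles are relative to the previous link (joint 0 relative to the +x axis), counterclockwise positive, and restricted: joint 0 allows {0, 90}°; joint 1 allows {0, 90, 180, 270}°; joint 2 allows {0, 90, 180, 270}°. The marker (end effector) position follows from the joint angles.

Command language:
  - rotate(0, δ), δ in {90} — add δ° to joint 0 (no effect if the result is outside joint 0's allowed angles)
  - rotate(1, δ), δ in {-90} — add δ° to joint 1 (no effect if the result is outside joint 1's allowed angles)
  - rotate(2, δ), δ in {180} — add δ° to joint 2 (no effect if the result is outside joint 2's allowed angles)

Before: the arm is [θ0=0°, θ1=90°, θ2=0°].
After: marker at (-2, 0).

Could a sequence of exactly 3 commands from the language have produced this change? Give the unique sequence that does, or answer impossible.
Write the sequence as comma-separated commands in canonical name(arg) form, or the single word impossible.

rotate(1, -90), rotate(1, -90), rotate(1, -90)

start: [θ0=0°, θ1=90°, θ2=0°]
t=1 rotate(1, -90) ⇒ [θ0=0°, θ1=0°, θ2=0°]
t=2 rotate(1, -90) ⇒ [θ0=0°, θ1=270°, θ2=0°]
t=3 rotate(1, -90) ⇒ [θ0=0°, θ1=180°, θ2=0°]
all 27 alternatives checked — unique.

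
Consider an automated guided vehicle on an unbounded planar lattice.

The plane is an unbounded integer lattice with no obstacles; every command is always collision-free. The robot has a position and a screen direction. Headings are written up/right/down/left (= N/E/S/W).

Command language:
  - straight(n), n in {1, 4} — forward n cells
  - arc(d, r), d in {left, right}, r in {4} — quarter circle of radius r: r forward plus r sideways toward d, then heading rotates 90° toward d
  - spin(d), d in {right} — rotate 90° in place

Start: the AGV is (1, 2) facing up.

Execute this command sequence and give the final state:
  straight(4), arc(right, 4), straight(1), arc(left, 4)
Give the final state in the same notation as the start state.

initial: (1, 2) facing up
t=1 straight(4) ⇒ (1, 6) facing up
t=2 arc(right, 4) ⇒ (5, 10) facing right
t=3 straight(1) ⇒ (6, 10) facing right
t=4 arc(left, 4) ⇒ (10, 14) facing up

(10, 14) facing up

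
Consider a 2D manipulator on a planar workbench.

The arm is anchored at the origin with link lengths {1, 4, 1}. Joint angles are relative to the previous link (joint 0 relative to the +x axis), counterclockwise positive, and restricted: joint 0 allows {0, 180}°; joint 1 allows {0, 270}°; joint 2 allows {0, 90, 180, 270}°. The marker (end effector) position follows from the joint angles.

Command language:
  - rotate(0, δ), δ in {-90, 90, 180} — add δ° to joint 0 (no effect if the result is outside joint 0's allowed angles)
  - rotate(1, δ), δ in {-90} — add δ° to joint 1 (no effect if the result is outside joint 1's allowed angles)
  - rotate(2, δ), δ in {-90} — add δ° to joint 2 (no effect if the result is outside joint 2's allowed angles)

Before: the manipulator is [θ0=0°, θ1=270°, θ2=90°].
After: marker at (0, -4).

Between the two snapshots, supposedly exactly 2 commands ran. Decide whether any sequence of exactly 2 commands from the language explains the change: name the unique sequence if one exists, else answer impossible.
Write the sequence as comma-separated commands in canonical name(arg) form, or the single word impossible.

rotate(2, -90), rotate(2, -90)

from: [θ0=0°, θ1=270°, θ2=90°]
1. rotate(2, -90) → [θ0=0°, θ1=270°, θ2=0°]
2. rotate(2, -90) → [θ0=0°, θ1=270°, θ2=270°]
all 25 alternatives checked — unique.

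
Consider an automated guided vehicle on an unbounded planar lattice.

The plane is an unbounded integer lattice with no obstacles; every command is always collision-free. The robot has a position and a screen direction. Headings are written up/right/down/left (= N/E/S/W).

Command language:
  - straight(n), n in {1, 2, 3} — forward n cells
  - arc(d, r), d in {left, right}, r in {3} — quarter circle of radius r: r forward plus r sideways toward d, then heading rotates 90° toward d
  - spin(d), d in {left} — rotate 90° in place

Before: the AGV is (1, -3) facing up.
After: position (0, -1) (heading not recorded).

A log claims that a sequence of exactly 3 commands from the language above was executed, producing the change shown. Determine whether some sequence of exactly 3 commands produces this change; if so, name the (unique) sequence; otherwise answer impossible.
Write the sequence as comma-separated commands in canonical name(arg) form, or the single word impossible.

key: order matters: swapping straight(2) and straight(1) lands elsewhere
from: (1, -3) facing up
t=1 straight(2) ⇒ (1, -1) facing up
t=2 spin(left) ⇒ (1, -1) facing left
t=3 straight(1) ⇒ (0, -1) facing left
uniquely the one of 216 3-step routes that fits.

straight(2), spin(left), straight(1)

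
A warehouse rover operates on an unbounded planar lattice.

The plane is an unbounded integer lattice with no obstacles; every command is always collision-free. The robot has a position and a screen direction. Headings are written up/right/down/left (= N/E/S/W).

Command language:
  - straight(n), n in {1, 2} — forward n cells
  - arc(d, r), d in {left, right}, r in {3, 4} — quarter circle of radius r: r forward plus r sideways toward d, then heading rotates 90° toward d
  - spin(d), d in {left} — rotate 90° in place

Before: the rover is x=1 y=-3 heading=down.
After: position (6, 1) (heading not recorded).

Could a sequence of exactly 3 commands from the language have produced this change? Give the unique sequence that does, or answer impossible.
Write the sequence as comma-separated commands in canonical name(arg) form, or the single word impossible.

key: running arc(left, 4) before spin(left) would end elsewhere — order is forced
initial: x=1 y=-3 heading=down
t=1 spin(left) ⇒ x=1 y=-3 heading=right
t=2 straight(1) ⇒ x=2 y=-3 heading=right
t=3 arc(left, 4) ⇒ x=6 y=1 heading=up
no rival 3-sequence matches.

spin(left), straight(1), arc(left, 4)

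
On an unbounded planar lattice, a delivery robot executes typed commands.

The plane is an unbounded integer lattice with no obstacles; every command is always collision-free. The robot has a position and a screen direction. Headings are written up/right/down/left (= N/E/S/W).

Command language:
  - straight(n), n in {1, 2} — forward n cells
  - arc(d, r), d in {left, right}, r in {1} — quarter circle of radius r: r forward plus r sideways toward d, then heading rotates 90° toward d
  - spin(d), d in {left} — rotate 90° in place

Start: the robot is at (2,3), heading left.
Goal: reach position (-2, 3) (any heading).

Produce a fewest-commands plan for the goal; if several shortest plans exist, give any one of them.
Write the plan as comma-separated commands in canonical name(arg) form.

from: at (2,3), heading left
1. straight(2) → at (0,3), heading left
2. straight(2) → at (-2,3), heading left
shorter routes all fall short; 2 is best.

straight(2), straight(2)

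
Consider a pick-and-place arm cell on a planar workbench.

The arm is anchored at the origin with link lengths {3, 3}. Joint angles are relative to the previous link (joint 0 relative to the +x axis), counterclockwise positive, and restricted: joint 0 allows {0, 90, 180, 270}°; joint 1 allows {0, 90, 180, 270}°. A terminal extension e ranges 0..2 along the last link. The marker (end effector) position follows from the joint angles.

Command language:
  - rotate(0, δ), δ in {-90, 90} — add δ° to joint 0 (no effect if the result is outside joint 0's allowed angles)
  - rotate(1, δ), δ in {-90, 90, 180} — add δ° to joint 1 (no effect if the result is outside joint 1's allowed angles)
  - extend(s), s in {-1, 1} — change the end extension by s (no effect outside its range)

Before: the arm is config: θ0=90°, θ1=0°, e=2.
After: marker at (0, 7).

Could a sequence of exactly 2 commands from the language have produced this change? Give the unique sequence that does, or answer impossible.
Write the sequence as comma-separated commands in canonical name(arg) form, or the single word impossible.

extend(1), extend(-1)

key: order matters: swapping extend(1) and extend(-1) lands elsewhere
initial: config: θ0=90°, θ1=0°, e=2
[1] after extend(1): config: θ0=90°, θ1=0°, e=2
[2] after extend(-1): config: θ0=90°, θ1=0°, e=1
no other 2-command option fits: unique.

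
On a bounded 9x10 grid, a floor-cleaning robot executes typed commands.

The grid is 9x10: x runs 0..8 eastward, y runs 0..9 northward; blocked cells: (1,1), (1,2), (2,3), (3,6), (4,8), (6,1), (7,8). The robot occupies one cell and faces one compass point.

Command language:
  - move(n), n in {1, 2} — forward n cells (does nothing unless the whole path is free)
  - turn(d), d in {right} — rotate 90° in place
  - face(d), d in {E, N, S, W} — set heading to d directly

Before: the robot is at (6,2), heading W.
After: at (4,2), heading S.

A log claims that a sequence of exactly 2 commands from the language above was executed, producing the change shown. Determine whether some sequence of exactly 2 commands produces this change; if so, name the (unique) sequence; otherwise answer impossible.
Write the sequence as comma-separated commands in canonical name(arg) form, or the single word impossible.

move(2), face(S)

key: order matters: swapping move(2) and face(S) lands elsewhere
begin: at (6,2), heading W
step 1 (move(2)): at (4,2), heading W
step 2 (face(S)): at (4,2), heading S
all 49 alternatives checked — unique.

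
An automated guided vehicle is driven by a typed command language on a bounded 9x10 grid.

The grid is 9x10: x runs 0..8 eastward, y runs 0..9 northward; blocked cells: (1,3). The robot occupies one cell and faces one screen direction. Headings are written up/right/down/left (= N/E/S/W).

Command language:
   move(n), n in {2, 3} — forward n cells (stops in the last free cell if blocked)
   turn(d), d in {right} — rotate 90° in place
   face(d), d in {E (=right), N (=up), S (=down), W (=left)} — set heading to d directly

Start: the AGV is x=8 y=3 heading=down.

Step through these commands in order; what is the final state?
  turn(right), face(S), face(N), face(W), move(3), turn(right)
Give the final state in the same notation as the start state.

x=5 y=3 heading=up

begin: x=8 y=3 heading=down
step 1 (turn(right)): x=8 y=3 heading=left
step 2 (face(S)): x=8 y=3 heading=down
step 3 (face(N)): x=8 y=3 heading=up
step 4 (face(W)): x=8 y=3 heading=left
step 5 (move(3)): x=5 y=3 heading=left
step 6 (turn(right)): x=5 y=3 heading=up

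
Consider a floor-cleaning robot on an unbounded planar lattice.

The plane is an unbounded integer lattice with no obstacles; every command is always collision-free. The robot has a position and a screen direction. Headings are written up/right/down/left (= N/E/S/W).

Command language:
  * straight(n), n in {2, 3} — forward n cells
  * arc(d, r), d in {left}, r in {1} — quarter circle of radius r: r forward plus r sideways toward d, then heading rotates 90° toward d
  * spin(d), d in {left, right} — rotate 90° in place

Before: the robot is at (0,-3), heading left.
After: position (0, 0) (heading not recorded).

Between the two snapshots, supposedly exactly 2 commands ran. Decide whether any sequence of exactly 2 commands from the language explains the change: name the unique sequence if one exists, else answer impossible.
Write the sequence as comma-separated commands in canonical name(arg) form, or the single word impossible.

key: order matters: swapping spin(right) and straight(3) lands elsewhere
initial: at (0,-3), heading left
[1] after spin(right): at (0,-3), heading up
[2] after straight(3): at (0,0), heading up
all 25 alternatives checked — unique.

spin(right), straight(3)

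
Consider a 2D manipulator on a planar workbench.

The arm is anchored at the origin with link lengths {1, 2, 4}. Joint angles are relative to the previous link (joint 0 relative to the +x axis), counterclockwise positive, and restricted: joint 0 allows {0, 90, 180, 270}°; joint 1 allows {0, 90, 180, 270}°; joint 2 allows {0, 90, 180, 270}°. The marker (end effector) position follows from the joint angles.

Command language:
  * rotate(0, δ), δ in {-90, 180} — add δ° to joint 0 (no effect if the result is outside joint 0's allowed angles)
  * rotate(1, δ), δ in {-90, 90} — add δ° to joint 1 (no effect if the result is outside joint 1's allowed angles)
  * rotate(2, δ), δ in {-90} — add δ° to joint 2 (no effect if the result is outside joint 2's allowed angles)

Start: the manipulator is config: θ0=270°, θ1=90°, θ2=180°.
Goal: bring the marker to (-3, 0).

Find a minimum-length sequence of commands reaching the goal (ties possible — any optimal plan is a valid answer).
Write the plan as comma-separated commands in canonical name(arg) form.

rotate(1, 90), rotate(0, -90)

t0: config: θ0=270°, θ1=90°, θ2=180°
step 1 (rotate(1, 90)): config: θ0=270°, θ1=180°, θ2=180°
step 2 (rotate(0, -90)): config: θ0=180°, θ1=180°, θ2=180°
no 1-step plan works, so 2 is optimal.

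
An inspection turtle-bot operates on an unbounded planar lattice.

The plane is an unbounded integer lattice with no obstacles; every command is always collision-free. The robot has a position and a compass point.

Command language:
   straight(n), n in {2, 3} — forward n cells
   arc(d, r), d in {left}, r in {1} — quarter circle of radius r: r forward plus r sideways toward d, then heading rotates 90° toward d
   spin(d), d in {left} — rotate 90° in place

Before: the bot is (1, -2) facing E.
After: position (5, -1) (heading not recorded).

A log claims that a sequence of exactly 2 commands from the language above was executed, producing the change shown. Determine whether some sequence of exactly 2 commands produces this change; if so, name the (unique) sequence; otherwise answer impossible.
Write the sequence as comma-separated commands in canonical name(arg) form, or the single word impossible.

key: running arc(left, 1) before straight(3) would end elsewhere — order is forced
t0: (1, -2) facing E
step 1 (straight(3)): (4, -2) facing E
step 2 (arc(left, 1)): (5, -1) facing N
no rival 2-sequence matches.

straight(3), arc(left, 1)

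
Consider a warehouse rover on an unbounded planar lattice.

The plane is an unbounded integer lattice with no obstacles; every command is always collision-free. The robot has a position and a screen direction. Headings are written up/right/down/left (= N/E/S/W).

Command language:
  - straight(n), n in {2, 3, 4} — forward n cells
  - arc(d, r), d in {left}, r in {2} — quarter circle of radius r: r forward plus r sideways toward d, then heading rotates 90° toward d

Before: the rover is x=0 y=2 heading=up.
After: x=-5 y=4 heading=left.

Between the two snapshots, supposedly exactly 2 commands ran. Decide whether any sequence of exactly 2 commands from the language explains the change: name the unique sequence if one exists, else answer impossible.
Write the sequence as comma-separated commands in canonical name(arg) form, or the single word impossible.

key: running straight(3) before arc(left, 2) would end elsewhere — order is forced
t0: x=0 y=2 heading=up
t=1 arc(left, 2) ⇒ x=-2 y=4 heading=left
t=2 straight(3) ⇒ x=-5 y=4 heading=left
no rival 2-sequence matches.

arc(left, 2), straight(3)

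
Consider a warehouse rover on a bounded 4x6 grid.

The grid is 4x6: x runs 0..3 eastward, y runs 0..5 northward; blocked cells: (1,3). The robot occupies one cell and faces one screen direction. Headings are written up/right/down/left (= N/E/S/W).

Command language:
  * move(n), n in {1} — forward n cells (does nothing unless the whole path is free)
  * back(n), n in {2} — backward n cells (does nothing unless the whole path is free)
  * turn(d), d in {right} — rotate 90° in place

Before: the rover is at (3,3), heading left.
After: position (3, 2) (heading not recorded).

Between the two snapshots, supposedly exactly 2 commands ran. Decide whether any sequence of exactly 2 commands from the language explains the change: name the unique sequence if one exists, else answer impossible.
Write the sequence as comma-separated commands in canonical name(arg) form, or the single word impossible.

every 2-command combo misses the target.

impossible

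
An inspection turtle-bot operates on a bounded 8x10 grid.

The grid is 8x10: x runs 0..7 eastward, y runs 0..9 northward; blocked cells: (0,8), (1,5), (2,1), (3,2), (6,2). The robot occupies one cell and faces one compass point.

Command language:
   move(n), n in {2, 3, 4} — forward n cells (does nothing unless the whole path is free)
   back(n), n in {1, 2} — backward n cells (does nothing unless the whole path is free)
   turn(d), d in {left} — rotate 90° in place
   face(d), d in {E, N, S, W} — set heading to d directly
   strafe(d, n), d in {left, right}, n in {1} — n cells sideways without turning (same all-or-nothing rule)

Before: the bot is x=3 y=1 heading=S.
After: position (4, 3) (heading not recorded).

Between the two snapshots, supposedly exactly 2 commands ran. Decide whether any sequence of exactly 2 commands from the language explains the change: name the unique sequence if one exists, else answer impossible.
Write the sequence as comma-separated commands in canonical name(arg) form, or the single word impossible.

key: order matters: swapping strafe(left, 1) and back(2) lands elsewhere
from: x=3 y=1 heading=S
t=1 strafe(left, 1) ⇒ x=4 y=1 heading=S
t=2 back(2) ⇒ x=4 y=3 heading=S
no other 2-command option fits: unique.

strafe(left, 1), back(2)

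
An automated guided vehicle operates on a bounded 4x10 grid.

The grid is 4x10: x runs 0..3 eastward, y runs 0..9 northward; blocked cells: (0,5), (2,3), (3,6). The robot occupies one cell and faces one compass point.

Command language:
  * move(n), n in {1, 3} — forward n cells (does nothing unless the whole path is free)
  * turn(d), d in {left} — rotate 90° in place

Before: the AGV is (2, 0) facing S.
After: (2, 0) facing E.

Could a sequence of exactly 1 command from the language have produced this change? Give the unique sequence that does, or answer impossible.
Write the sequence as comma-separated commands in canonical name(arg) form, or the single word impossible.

turn(left)

key: parked at (2,0) the whole time — nothing moves the robot
begin: (2, 0) facing S
1. turn(left) → (2, 0) facing E
all 3 alternatives checked — unique.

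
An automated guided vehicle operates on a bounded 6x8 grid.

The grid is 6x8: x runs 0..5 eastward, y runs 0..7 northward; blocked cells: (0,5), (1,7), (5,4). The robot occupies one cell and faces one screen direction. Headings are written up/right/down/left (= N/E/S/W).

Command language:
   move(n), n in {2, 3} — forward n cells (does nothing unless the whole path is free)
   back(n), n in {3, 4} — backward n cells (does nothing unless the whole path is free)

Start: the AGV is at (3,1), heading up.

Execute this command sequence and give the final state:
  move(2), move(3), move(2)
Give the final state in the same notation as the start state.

t0: at (3,1), heading up
1. move(2) → at (3,3), heading up
2. move(3) → at (3,6), heading up
3. move(2) → at (3,6), heading up

at (3,6), heading up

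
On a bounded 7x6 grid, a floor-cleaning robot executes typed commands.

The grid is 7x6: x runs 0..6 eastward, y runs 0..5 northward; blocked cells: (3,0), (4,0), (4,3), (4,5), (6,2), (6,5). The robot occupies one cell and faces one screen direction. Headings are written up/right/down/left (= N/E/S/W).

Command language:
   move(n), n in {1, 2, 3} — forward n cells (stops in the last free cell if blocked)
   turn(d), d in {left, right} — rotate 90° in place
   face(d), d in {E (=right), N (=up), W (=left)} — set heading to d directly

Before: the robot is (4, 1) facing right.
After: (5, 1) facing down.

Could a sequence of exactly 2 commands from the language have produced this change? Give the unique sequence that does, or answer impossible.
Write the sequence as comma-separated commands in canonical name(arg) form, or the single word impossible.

move(1), turn(right)

key: order matters: swapping move(1) and turn(right) lands elsewhere
initial: (4, 1) facing right
step 1 (move(1)): (5, 1) facing right
step 2 (turn(right)): (5, 1) facing down
no rival 2-sequence matches.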